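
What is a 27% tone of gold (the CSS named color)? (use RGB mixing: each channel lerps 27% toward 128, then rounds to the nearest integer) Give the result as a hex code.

CSS gold is rgb(255, 215, 0).
Per channel, c → c + 0.27(128 − c):
  R: 255 − 34.29 = 220.71 → 221
  G: 215 + 0.27×(128−215) = 215 − 23.49 = 191.51 → 192
  B: 0 + 0.27×(128−0) = 0 + 34.56 = 34.56 → 35
rgb(221, 192, 35) = #DDC023.

#DDC023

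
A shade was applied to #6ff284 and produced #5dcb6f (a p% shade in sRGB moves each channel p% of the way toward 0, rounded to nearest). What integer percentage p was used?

16%

#6ff284 is rgb(111, 242, 132); #5dcb6f is rgb(93, 203, 111).
On the G channel (widest range): 203 ≈ 242 + (p/100)(0 − 242), so p ≈ 100×(203 − 242)/(0 − 242) = -3900/-242 = 16.12.
p = 16 reproduces all three channels after rounding.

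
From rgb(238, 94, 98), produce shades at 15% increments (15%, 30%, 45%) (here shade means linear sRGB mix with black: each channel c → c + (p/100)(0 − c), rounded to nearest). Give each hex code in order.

15%: (238 − 35.7 = 202.3→202, 94 − 14.1 = 79.9→80, 98 − 14.7 = 83.3→83) → #CA5053
30%: (238 − 71.4 = 166.6→167, 94 − 28.2 = 65.8→66, 98 − 29.4 = 68.6→69) → #A74245
45%: (238 − 107.1 = 130.9→131, 94 − 42.3 = 51.7→52, 98 − 44.1 = 53.9→54) → #833436

#CA5053, #A74245, #833436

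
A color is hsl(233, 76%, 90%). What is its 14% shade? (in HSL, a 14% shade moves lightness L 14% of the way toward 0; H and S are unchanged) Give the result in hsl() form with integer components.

L moves 14% from 90 toward 0: 90 − 12.6 = 77.4 → 77.
H and S are unchanged.

hsl(233, 76%, 77%)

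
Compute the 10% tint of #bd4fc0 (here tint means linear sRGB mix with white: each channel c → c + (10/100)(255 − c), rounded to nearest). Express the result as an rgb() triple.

#bd4fc0 is rgb(189, 79, 192).
Lerp each channel 10% toward 255:
  R: 189 + 6.6 = 195.6 → 196
  G: 79 + 0.1×(255−79) = 79 + 17.6 = 96.6 → 97
  B: 192 + 6.3 = 198.3 → 198

rgb(196, 97, 198)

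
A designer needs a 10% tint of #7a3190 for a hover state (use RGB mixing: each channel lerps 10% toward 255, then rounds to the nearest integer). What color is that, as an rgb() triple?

#7a3190 is rgb(122, 49, 144).
A 10% tint moves each channel 10% toward 255:
  R: 122 + 0.1×(255−122) = 122 + 13.3 = 135.3 → 135
  G: 49 + 20.6 = 69.6 → 70
  B: 144 + 0.1×(255−144) = 144 + 11.1 = 155.1 → 155

rgb(135, 70, 155)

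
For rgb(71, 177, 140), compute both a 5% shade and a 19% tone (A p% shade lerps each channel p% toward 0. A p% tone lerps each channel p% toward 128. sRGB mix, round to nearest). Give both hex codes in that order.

5% shade:
  R: 71 − 3.55 = 67.45 → 67
  G: 177 + 0.05×(0−177) = 177 − 8.85 = 168.15 → 168
  B: 140 − 7 = 133 → 133
  → #43A885
19% tone:
  R: 71 + 10.83 = 81.83 → 82
  G: 177 + 0.19×(128−177) = 177 − 9.31 = 167.69 → 168
  B: 140 + 0.19×(128−140) = 140 − 2.28 = 137.72 → 138
  → #52A88A

#43A885, #52A88A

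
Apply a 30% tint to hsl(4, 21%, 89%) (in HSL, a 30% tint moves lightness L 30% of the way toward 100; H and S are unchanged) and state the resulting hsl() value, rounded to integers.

L moves 30% from 89 toward 100: 89 + 3.3 = 92.3 → 92.
H and S are unchanged.

hsl(4, 21%, 92%)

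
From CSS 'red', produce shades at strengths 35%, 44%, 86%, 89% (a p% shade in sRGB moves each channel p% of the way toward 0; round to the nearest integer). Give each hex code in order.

#A60000, #8F0000, #240000, #1C0000

CSS red is rgb(255, 0, 0).
35%: (255 − 89.25 = 165.75→166, 0→0, 0→0) → #A60000
44%: (255 − 112.2 = 142.8→143, 0→0, 0→0) → #8F0000
86%: (255 − 219.3 = 35.7→36, 0→0, 0→0) → #240000
89%: (255 − 226.95 = 28.05→28, 0→0, 0→0) → #1C0000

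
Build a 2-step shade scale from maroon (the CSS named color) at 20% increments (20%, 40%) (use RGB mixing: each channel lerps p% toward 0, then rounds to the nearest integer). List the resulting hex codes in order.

#660000, #4d0000

CSS maroon is rgb(128, 0, 0).
20%: (128 − 25.6 = 102.4→102, 0→0, 0→0) → #660000
40%: (128 − 51.2 = 76.8→77, 0→0, 0→0) → #4d0000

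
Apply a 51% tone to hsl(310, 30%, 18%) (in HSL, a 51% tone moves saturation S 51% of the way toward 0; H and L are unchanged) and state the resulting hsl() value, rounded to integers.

hsl(310, 15%, 18%)

S moves 51% from 30 toward 0: 30 − 15.3 = 14.7 → 15.
H and L are unchanged.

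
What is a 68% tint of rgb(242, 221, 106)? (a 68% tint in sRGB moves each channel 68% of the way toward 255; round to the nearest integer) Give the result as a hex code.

Lerp each channel 68% toward 255:
  R: 242 + 0.68×(255−242) = 242 + 8.84 = 250.84 → 251
  G: 221 + 0.68×(255−221) = 221 + 23.12 = 244.12 → 244
  B: 106 + 0.68×(255−106) = 106 + 101.32 = 207.32 → 207
rgb(251, 244, 207) = #FBF4CF.

#FBF4CF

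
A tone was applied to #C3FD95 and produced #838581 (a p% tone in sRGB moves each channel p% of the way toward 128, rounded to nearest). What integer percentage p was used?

96%

#C3FD95 is rgb(195, 253, 149); #838581 is rgb(131, 133, 129).
On the G channel (widest range): 133 ≈ 253 + (p/100)(128 − 253), so p ≈ 100×(133 − 253)/(128 − 253) = -12000/-125 = 96.00.
p = 96 reproduces all three channels after rounding.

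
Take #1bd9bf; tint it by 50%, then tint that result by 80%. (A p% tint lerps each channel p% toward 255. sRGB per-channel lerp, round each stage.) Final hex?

#1bd9bf is rgb(27, 217, 191).
A 50% tint moves each channel 50% toward 255:
  R: 27 + 0.5×(255−27) = 27 + 114 = 141 → 141
  G: 217 + 0.5×(255−217) = 217 + 19 = 236 → 236
  B: 191 + 0.5×(255−191) = 191 + 32 = 223 → 223
After the tint: rgb(141, 236, 223) = #8decdf.
Lerp each channel 80% toward 255:
  R: 141 + 0.8×(255−141) = 141 + 91.2 = 232.2 → 232
  G: 236 + 15.2 = 251.2 → 251
  B: 223 + 0.8×(255−223) = 223 + 25.6 = 248.6 → 249
rgb(232, 251, 249) = #e8fbf9.

#e8fbf9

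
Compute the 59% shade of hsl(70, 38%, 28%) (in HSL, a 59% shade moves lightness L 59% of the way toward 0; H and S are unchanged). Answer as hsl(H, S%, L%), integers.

hsl(70, 38%, 11%)

L moves 59% from 28 toward 0: 28 − 16.52 = 11.48 → 11.
H and S are unchanged.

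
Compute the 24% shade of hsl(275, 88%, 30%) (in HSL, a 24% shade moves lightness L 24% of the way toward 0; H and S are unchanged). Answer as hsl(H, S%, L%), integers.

L moves 24% from 30 toward 0: 30 − 7.2 = 22.8 → 23.
H and S are unchanged.

hsl(275, 88%, 23%)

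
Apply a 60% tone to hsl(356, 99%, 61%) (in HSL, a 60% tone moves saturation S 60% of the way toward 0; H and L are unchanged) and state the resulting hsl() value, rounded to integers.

hsl(356, 40%, 61%)

S moves 60% from 99 toward 0: 99 − 59.4 = 39.6 → 40.
H and L are unchanged.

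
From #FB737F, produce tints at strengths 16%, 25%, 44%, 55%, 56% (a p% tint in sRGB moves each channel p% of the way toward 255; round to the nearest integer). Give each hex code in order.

#FC8993, #FC969F, #FDB1B7, #FDC0C5, #FDC1C7

#FB737F is rgb(251, 115, 127).
16%: (251 + 0.64 = 251.64→252, 115 + 22.4 = 137.4→137, 127 + 20.48 = 147.48→147) → #FC8993
25%: (251 + 1 = 252→252, 115 + 35 = 150→150, 127 + 32 = 159→159) → #FC969F
44%: (251 + 1.76 = 252.76→253, 115 + 61.6 = 176.6→177, 127 + 56.32 = 183.32→183) → #FDB1B7
55%: (251 + 2.2 = 253.2→253, 115 + 77 = 192→192, 127 + 70.4 = 197.4→197) → #FDC0C5
56%: (251 + 2.24 = 253.24→253, 115 + 78.4 = 193.4→193, 127 + 71.68 = 198.68→199) → #FDC1C7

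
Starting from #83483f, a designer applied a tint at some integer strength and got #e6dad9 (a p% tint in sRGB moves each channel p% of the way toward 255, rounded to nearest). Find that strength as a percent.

80%

#83483f is rgb(131, 72, 63); #e6dad9 is rgb(230, 218, 217).
On the B channel (widest range): 217 ≈ 63 + (p/100)(255 − 63), so p ≈ 100×(217 − 63)/(255 − 63) = 15400/192 = 80.21.
p = 80 reproduces all three channels after rounding.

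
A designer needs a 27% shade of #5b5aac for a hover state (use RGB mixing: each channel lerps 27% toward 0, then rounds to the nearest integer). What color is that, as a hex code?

#5b5aac is rgb(91, 90, 172).
Per channel, c → c + 0.27(0 − c):
  R: 91 + 0.27×(0−91) = 91 − 24.57 = 66.43 → 66
  G: 90 − 24.3 = 65.7 → 66
  B: 172 − 46.44 = 125.56 → 126
rgb(66, 66, 126) = #42427e.

#42427e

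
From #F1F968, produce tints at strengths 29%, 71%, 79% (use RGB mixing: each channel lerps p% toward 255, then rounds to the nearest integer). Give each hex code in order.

#F5FB94, #FBFDD3, #FCFEDF

#F1F968 is rgb(241, 249, 104).
29%: (241 + 4.06 = 245.06→245, 249 + 1.74 = 250.74→251, 104 + 43.79 = 147.79→148) → #F5FB94
71%: (241 + 9.94 = 250.94→251, 249 + 4.26 = 253.26→253, 104 + 107.21 = 211.21→211) → #FBFDD3
79%: (241 + 11.06 = 252.06→252, 249 + 4.74 = 253.74→254, 104 + 119.29 = 223.29→223) → #FCFEDF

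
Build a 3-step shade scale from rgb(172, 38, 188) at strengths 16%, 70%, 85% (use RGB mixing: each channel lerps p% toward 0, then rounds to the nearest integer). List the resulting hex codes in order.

16%: (172 − 27.52 = 144.48→144, 38 − 6.08 = 31.92→32, 188 − 30.08 = 157.92→158) → #90209E
70%: (172 − 120.4 = 51.6→52, 38 − 26.6 = 11.4→11, 188 − 131.6 = 56.4→56) → #340B38
85%: (172 − 146.2 = 25.8→26, 38 − 32.3 = 5.7→6, 188 − 159.8 = 28.2→28) → #1A061C

#90209E, #340B38, #1A061C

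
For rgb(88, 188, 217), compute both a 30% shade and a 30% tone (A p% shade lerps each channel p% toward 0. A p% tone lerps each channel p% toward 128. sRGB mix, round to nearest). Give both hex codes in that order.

30% shade:
  R: 88 + 0.3×(0−88) = 88 − 26.4 = 61.6 → 62
  G: 188 + 0.3×(0−188) = 188 − 56.4 = 131.6 → 132
  B: 217 + 0.3×(0−217) = 217 − 65.1 = 151.9 → 152
  → #3E8498
30% tone:
  R: 88 + 0.3×(128−88) = 88 + 12 = 100 → 100
  G: 188 + 0.3×(128−188) = 188 − 18 = 170 → 170
  B: 217 + 0.3×(128−217) = 217 − 26.7 = 190.3 → 190
  → #64AABE

#3E8498, #64AABE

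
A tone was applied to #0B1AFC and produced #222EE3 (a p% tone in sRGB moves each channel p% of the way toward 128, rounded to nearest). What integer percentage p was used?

20%

#0B1AFC is rgb(11, 26, 252); #222EE3 is rgb(34, 46, 227).
On the B channel (widest range): 227 ≈ 252 + (p/100)(128 − 252), so p ≈ 100×(227 − 252)/(128 − 252) = -2500/-124 = 20.16.
p = 20 reproduces all three channels after rounding.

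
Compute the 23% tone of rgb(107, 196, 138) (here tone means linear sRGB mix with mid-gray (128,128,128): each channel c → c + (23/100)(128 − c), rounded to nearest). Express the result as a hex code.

Per channel, c → c + 0.23(128 − c):
  R: 107 + 0.23×(128−107) = 107 + 4.83 = 111.83 → 112
  G: 196 − 15.64 = 180.36 → 180
  B: 138 − 2.3 = 135.7 → 136
rgb(112, 180, 136) = #70B488.

#70B488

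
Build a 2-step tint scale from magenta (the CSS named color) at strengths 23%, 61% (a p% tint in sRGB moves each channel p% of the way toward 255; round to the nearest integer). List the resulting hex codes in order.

CSS magenta is rgb(255, 0, 255).
23%: (255→255, 0 + 58.65 = 58.65→59, 255→255) → #FF3BFF
61%: (255→255, 0 + 155.55 = 155.55→156, 255→255) → #FF9CFF

#FF3BFF, #FF9CFF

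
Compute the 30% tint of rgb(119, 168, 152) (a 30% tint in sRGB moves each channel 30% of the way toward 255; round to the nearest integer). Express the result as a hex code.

A 30% tint moves each channel 30% toward 255:
  R: 119 + 0.3×(255−119) = 119 + 40.8 = 159.8 → 160
  G: 168 + 26.1 = 194.1 → 194
  B: 152 + 30.9 = 182.9 → 183
rgb(160, 194, 183) = #A0C2B7.

#A0C2B7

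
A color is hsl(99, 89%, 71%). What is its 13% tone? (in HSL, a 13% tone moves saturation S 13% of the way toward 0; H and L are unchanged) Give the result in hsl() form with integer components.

S moves 13% from 89 toward 0: 89 − 11.57 = 77.43 → 77.
H and L are unchanged.

hsl(99, 77%, 71%)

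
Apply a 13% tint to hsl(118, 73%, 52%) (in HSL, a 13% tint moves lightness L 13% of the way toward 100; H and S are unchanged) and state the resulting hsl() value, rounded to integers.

L moves 13% from 52 toward 100: 52 + 6.24 = 58.24 → 58.
H and S are unchanged.

hsl(118, 73%, 58%)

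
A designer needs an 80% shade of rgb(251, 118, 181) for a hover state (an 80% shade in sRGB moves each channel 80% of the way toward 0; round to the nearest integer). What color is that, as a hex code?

#321824

Per channel, c → c + 0.8(0 − c):
  R: 251 + 0.8×(0−251) = 251 − 200.8 = 50.2 → 50
  G: 118 − 94.4 = 23.6 → 24
  B: 181 − 144.8 = 36.2 → 36
rgb(50, 24, 36) = #321824.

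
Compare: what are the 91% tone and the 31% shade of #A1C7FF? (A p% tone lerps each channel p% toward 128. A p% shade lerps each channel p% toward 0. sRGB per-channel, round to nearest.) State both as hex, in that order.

#A1C7FF is rgb(161, 199, 255).
91% tone:
  R: 161 + 0.91×(128−161) = 161 − 30.03 = 130.97 → 131
  G: 199 − 64.61 = 134.39 → 134
  B: 255 − 115.57 = 139.43 → 139
  → #83868B
31% shade:
  R: 161 + 0.31×(0−161) = 161 − 49.91 = 111.09 → 111
  G: 199 − 61.69 = 137.31 → 137
  B: 255 + 0.31×(0−255) = 255 − 79.05 = 175.95 → 176
  → #6F89B0

#83868B, #6F89B0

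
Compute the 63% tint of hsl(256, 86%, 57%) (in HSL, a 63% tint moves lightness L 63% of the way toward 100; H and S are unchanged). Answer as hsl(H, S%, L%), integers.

hsl(256, 86%, 84%)

L moves 63% from 57 toward 100: 57 + 27.09 = 84.09 → 84.
H and S are unchanged.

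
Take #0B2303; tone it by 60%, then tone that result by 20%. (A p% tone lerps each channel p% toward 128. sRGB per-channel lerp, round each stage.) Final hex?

#5A6258

#0B2303 is rgb(11, 35, 3).
A 60% tone moves each channel 60% toward 128:
  R: 11 + 70.2 = 81.2 → 81
  G: 35 + 0.6×(128−35) = 35 + 55.8 = 90.8 → 91
  B: 3 + 0.6×(128−3) = 3 + 75 = 78 → 78
After the tone: rgb(81, 91, 78) = #515B4E.
Lerp each channel 20% toward 128:
  R: 81 + 0.2×(128−81) = 81 + 9.4 = 90.4 → 90
  G: 91 + 0.2×(128−91) = 91 + 7.4 = 98.4 → 98
  B: 78 + 10 = 88 → 88
rgb(90, 98, 88) = #5A6258.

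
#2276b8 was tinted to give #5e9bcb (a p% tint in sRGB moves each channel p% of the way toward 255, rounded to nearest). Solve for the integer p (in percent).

#2276b8 is rgb(34, 118, 184); #5e9bcb is rgb(94, 155, 203).
On the R channel (widest range): 94 ≈ 34 + (p/100)(255 − 34), so p ≈ 100×(94 − 34)/(255 − 34) = 6000/221 = 27.15.
p = 27 reproduces all three channels after rounding.

27%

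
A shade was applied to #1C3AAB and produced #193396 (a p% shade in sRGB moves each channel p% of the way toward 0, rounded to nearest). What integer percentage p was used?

12%

#1C3AAB is rgb(28, 58, 171); #193396 is rgb(25, 51, 150).
On the B channel (widest range): 150 ≈ 171 + (p/100)(0 − 171), so p ≈ 100×(150 − 171)/(0 − 171) = -2100/-171 = 12.28.
p = 12 reproduces all three channels after rounding.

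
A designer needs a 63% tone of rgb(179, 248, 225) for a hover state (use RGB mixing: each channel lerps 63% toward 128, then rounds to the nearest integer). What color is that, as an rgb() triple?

Per channel, c → c + 0.63(128 − c):
  R: 179 + 0.63×(128−179) = 179 − 32.13 = 146.87 → 147
  G: 248 + 0.63×(128−248) = 248 − 75.6 = 172.4 → 172
  B: 225 − 61.11 = 163.89 → 164

rgb(147, 172, 164)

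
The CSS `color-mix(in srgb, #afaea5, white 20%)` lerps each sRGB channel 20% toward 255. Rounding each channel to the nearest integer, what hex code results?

#afaea5 is rgb(175, 174, 165).
Lerp each channel 20% toward 255:
  R: 175 + 16 = 191 → 191
  G: 174 + 0.2×(255−174) = 174 + 16.2 = 190.2 → 190
  B: 165 + 18 = 183 → 183
rgb(191, 190, 183) = #bfbeb7.

#bfbeb7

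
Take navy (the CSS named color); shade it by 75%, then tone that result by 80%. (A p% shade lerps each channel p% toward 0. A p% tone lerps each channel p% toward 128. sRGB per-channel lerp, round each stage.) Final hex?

CSS navy is rgb(0, 0, 128).
A 75% shade moves each channel 75% toward 0:
  R: 0 + 0.75×(0−0) = 0 + 0 = 0 → 0
  G: 0 + 0.75×(0−0) = 0 + 0 = 0 → 0
  B: 128 + 0.75×(0−128) = 128 − 96 = 32 → 32
After the shade: rgb(0, 0, 32) = #000020.
Lerp each channel 80% toward 128:
  R: 0 + 0.8×(128−0) = 0 + 102.4 = 102.4 → 102
  G: 0 + 0.8×(128−0) = 0 + 102.4 = 102.4 → 102
  B: 32 + 0.8×(128−32) = 32 + 76.8 = 108.8 → 109
rgb(102, 102, 109) = #66666d.

#66666d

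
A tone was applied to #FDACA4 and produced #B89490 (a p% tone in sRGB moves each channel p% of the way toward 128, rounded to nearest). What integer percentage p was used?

#FDACA4 is rgb(253, 172, 164); #B89490 is rgb(184, 148, 144).
On the R channel (widest range): 184 ≈ 253 + (p/100)(128 − 253), so p ≈ 100×(184 − 253)/(128 − 253) = -6900/-125 = 55.20.
p = 55 reproduces all three channels after rounding.

55%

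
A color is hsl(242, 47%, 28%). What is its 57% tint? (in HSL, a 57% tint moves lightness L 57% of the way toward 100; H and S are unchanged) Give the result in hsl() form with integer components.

L moves 57% from 28 toward 100: 28 + 41.04 = 69.04 → 69.
H and S are unchanged.

hsl(242, 47%, 69%)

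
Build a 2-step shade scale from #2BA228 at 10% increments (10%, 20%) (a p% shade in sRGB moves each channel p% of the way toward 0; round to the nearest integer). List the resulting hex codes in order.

#2BA228 is rgb(43, 162, 40).
10%: (43 − 4.3 = 38.7→39, 162 − 16.2 = 145.8→146, 40 − 4 = 36→36) → #279224
20%: (43 − 8.6 = 34.4→34, 162 − 32.4 = 129.6→130, 40 − 8 = 32→32) → #228220

#279224, #228220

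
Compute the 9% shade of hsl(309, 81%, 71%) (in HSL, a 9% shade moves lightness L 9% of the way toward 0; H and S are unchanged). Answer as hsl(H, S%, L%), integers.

hsl(309, 81%, 65%)

L moves 9% from 71 toward 0: 71 − 6.39 = 64.61 → 65.
H and S are unchanged.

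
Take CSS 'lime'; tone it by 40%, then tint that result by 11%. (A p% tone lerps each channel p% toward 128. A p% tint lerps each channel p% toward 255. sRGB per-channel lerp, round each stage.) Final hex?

#49D249

CSS lime is rgb(0, 255, 0).
Per channel, c → c + 0.4(128 − c):
  R: 0 + 51.2 = 51.2 → 51
  G: 255 + 0.4×(128−255) = 255 − 50.8 = 204.2 → 204
  B: 0 + 0.4×(128−0) = 0 + 51.2 = 51.2 → 51
After the tone: rgb(51, 204, 51) = #33CC33.
An 11% tint moves each channel 11% toward 255:
  R: 51 + 22.44 = 73.44 → 73
  G: 204 + 5.61 = 209.61 → 210
  B: 51 + 0.11×(255−51) = 51 + 22.44 = 73.44 → 73
rgb(73, 210, 73) = #49D249.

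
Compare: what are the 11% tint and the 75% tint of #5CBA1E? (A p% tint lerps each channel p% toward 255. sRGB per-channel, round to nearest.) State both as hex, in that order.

#6EC237, #D6EEC7

#5CBA1E is rgb(92, 186, 30).
11% tint:
  R: 92 + 0.11×(255−92) = 92 + 17.93 = 109.93 → 110
  G: 186 + 0.11×(255−186) = 186 + 7.59 = 193.59 → 194
  B: 30 + 0.11×(255−30) = 30 + 24.75 = 54.75 → 55
  → #6EC237
75% tint:
  R: 92 + 122.25 = 214.25 → 214
  G: 186 + 0.75×(255−186) = 186 + 51.75 = 237.75 → 238
  B: 30 + 168.75 = 198.75 → 199
  → #D6EEC7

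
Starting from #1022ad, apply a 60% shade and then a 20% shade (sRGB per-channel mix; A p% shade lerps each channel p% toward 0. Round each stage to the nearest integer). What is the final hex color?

#1022ad is rgb(16, 34, 173).
A 60% shade moves each channel 60% toward 0:
  R: 16 − 9.6 = 6.4 → 6
  G: 34 − 20.4 = 13.6 → 14
  B: 173 − 103.8 = 69.2 → 69
After the shade: rgb(6, 14, 69) = #060e45.
A 20% shade moves each channel 20% toward 0:
  R: 6 − 1.2 = 4.8 → 5
  G: 14 − 2.8 = 11.2 → 11
  B: 69 + 0.2×(0−69) = 69 − 13.8 = 55.2 → 55
rgb(5, 11, 55) = #050b37.

#050b37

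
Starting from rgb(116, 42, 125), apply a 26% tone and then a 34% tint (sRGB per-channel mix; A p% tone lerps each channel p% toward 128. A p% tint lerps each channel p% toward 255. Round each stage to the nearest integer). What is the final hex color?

#A581AA

Per channel, c → c + 0.26(128 − c):
  R: 116 + 0.26×(128−116) = 116 + 3.12 = 119.12 → 119
  G: 42 + 22.36 = 64.36 → 64
  B: 125 + 0.26×(128−125) = 125 + 0.78 = 125.78 → 126
After the tone: rgb(119, 64, 126) = #77407E.
Lerp each channel 34% toward 255:
  R: 119 + 46.24 = 165.24 → 165
  G: 64 + 64.94 = 128.94 → 129
  B: 126 + 0.34×(255−126) = 126 + 43.86 = 169.86 → 170
rgb(165, 129, 170) = #A581AA.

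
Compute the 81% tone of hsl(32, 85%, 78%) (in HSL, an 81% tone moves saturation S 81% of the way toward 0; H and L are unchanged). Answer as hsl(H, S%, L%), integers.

hsl(32, 16%, 78%)

S moves 81% from 85 toward 0: 85 − 68.85 = 16.15 → 16.
H and L are unchanged.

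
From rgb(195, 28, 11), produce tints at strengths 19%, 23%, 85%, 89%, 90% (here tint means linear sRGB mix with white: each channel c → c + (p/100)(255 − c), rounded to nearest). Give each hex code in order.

#ce4739, #d15043, #f6ddda, #f8e6e4, #f9e8e7

19%: (195 + 11.4 = 206.4→206, 28 + 43.13 = 71.13→71, 11 + 46.36 = 57.36→57) → #ce4739
23%: (195 + 13.8 = 208.8→209, 28 + 52.21 = 80.21→80, 11 + 56.12 = 67.12→67) → #d15043
85%: (195 + 51 = 246→246, 28 + 192.95 = 220.95→221, 11 + 207.4 = 218.4→218) → #f6ddda
89%: (195 + 53.4 = 248.4→248, 28 + 202.03 = 230.03→230, 11 + 217.16 = 228.16→228) → #f8e6e4
90%: (195 + 54 = 249→249, 28 + 204.3 = 232.3→232, 11 + 219.6 = 230.6→231) → #f9e8e7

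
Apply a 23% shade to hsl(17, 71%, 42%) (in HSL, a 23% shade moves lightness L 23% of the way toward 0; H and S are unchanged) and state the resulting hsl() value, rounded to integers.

L moves 23% from 42 toward 0: 42 − 9.66 = 32.34 → 32.
H and S are unchanged.

hsl(17, 71%, 32%)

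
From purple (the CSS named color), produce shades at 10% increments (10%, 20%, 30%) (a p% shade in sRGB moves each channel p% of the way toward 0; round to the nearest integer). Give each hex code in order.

CSS purple is rgb(128, 0, 128).
10%: (128 − 12.8 = 115.2→115, 0→0, 128 − 12.8 = 115.2→115) → #730073
20%: (128 − 25.6 = 102.4→102, 0→0, 128 − 25.6 = 102.4→102) → #660066
30%: (128 − 38.4 = 89.6→90, 0→0, 128 − 38.4 = 89.6→90) → #5a005a

#730073, #660066, #5a005a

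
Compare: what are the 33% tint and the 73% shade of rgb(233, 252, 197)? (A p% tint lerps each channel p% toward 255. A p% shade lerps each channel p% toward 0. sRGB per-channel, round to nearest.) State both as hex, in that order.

#F0FDD8, #3F4435

33% tint:
  R: 233 + 0.33×(255−233) = 233 + 7.26 = 240.26 → 240
  G: 252 + 0.99 = 252.99 → 253
  B: 197 + 19.14 = 216.14 → 216
  → #F0FDD8
73% shade:
  R: 233 − 170.09 = 62.91 → 63
  G: 252 − 183.96 = 68.04 → 68
  B: 197 + 0.73×(0−197) = 197 − 143.81 = 53.19 → 53
  → #3F4435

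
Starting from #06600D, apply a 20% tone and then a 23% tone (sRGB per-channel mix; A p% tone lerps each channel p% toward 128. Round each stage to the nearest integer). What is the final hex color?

#356C39

#06600D is rgb(6, 96, 13).
A 20% tone moves each channel 20% toward 128:
  R: 6 + 0.2×(128−6) = 6 + 24.4 = 30.4 → 30
  G: 96 + 6.4 = 102.4 → 102
  B: 13 + 0.2×(128−13) = 13 + 23 = 36 → 36
After the tone: rgb(30, 102, 36) = #1E6624.
A 23% tone moves each channel 23% toward 128:
  R: 30 + 22.54 = 52.54 → 53
  G: 102 + 0.23×(128−102) = 102 + 5.98 = 107.98 → 108
  B: 36 + 21.16 = 57.16 → 57
rgb(53, 108, 57) = #356C39.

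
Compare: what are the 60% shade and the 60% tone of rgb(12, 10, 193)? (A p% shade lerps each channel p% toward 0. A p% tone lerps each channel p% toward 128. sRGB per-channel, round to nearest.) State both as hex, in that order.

#05044D, #52519A

60% shade:
  R: 12 − 7.2 = 4.8 → 5
  G: 10 + 0.6×(0−10) = 10 − 6 = 4 → 4
  B: 193 + 0.6×(0−193) = 193 − 115.8 = 77.2 → 77
  → #05044D
60% tone:
  R: 12 + 0.6×(128−12) = 12 + 69.6 = 81.6 → 82
  G: 10 + 70.8 = 80.8 → 81
  B: 193 − 39 = 154 → 154
  → #52519A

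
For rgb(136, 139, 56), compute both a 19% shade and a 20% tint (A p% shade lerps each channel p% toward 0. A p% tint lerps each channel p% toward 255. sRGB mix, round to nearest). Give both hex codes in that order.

19% shade:
  R: 136 − 25.84 = 110.16 → 110
  G: 139 + 0.19×(0−139) = 139 − 26.41 = 112.59 → 113
  B: 56 + 0.19×(0−56) = 56 − 10.64 = 45.36 → 45
  → #6E712D
20% tint:
  R: 136 + 23.8 = 159.8 → 160
  G: 139 + 23.2 = 162.2 → 162
  B: 56 + 0.2×(255−56) = 56 + 39.8 = 95.8 → 96
  → #A0A260

#6E712D, #A0A260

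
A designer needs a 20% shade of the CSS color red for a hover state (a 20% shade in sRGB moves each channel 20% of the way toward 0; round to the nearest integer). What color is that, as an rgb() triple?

rgb(204, 0, 0)

CSS red is rgb(255, 0, 0).
Lerp each channel 20% toward 0:
  R: 255 + 0.2×(0−255) = 255 − 51 = 204 → 204
  G: 0 + 0 = 0 → 0
  B: 0 + 0 = 0 → 0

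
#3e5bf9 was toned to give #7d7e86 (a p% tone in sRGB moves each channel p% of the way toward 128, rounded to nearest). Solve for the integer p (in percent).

#3e5bf9 is rgb(62, 91, 249); #7d7e86 is rgb(125, 126, 134).
On the B channel (widest range): 134 ≈ 249 + (p/100)(128 − 249), so p ≈ 100×(134 − 249)/(128 − 249) = -11500/-121 = 95.04.
p = 95 reproduces all three channels after rounding.

95%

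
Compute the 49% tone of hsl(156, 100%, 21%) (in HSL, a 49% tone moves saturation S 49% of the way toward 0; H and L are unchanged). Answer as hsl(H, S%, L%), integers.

S moves 49% from 100 toward 0: 100 − 49 = 51 → 51.
H and L are unchanged.

hsl(156, 51%, 21%)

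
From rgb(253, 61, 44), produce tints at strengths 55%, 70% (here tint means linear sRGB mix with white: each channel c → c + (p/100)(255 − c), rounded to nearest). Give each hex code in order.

55%: (253 + 1.1 = 254.1→254, 61 + 106.7 = 167.7→168, 44 + 116.05 = 160.05→160) → #FEA8A0
70%: (253 + 1.4 = 254.4→254, 61 + 135.8 = 196.8→197, 44 + 147.7 = 191.7→192) → #FEC5C0

#FEA8A0, #FEC5C0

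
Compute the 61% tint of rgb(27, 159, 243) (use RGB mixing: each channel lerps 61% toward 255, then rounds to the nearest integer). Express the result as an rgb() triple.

A 61% tint moves each channel 61% toward 255:
  R: 27 + 0.61×(255−27) = 27 + 139.08 = 166.08 → 166
  G: 159 + 0.61×(255−159) = 159 + 58.56 = 217.56 → 218
  B: 243 + 0.61×(255−243) = 243 + 7.32 = 250.32 → 250

rgb(166, 218, 250)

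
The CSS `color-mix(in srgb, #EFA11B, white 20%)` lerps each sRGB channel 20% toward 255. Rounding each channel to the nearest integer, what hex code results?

#F2B449

#EFA11B is rgb(239, 161, 27).
A 20% tint moves each channel 20% toward 255:
  R: 239 + 0.2×(255−239) = 239 + 3.2 = 242.2 → 242
  G: 161 + 0.2×(255−161) = 161 + 18.8 = 179.8 → 180
  B: 27 + 45.6 = 72.6 → 73
rgb(242, 180, 73) = #F2B449.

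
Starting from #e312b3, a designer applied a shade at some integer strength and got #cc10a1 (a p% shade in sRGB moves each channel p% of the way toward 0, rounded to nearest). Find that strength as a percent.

10%

#e312b3 is rgb(227, 18, 179); #cc10a1 is rgb(204, 16, 161).
On the R channel (widest range): 204 ≈ 227 + (p/100)(0 − 227), so p ≈ 100×(204 − 227)/(0 − 227) = -2300/-227 = 10.13.
p = 10 reproduces all three channels after rounding.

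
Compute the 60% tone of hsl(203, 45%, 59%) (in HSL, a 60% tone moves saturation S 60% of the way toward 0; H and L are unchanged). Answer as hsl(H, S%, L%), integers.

S moves 60% from 45 toward 0: 45 − 27 = 18 → 18.
H and L are unchanged.

hsl(203, 18%, 59%)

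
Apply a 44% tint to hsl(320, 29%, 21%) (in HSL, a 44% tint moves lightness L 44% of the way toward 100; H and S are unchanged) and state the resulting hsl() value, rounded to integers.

hsl(320, 29%, 56%)

L moves 44% from 21 toward 100: 21 + 34.76 = 55.76 → 56.
H and S are unchanged.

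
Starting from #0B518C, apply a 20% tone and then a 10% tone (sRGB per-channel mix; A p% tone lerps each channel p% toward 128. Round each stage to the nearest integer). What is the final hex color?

#2B5E89

#0B518C is rgb(11, 81, 140).
A 20% tone moves each channel 20% toward 128:
  R: 11 + 23.4 = 34.4 → 34
  G: 81 + 0.2×(128−81) = 81 + 9.4 = 90.4 → 90
  B: 140 + 0.2×(128−140) = 140 − 2.4 = 137.6 → 138
After the tone: rgb(34, 90, 138) = #225A8A.
Per channel, c → c + 0.1(128 − c):
  R: 34 + 0.1×(128−34) = 34 + 9.4 = 43.4 → 43
  G: 90 + 0.1×(128−90) = 90 + 3.8 = 93.8 → 94
  B: 138 − 1 = 137 → 137
rgb(43, 94, 137) = #2B5E89.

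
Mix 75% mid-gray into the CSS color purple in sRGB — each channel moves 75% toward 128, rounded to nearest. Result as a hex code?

#806080

CSS purple is rgb(128, 0, 128).
Lerp each channel 75% toward 128:
  R: 128 + 0 = 128 → 128
  G: 0 + 96 = 96 → 96
  B: 128 + 0.75×(128−128) = 128 + 0 = 128 → 128
rgb(128, 96, 128) = #806080.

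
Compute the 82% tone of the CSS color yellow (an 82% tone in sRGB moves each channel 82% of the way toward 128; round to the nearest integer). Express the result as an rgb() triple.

rgb(151, 151, 105)

CSS yellow is rgb(255, 255, 0).
Per channel, c → c + 0.82(128 − c):
  R: 255 + 0.82×(128−255) = 255 − 104.14 = 150.86 → 151
  G: 255 − 104.14 = 150.86 → 151
  B: 0 + 104.96 = 104.96 → 105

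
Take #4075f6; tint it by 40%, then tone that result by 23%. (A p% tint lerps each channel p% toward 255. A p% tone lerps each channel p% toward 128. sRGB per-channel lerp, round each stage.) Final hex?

#4075f6 is rgb(64, 117, 246).
A 40% tint moves each channel 40% toward 255:
  R: 64 + 0.4×(255−64) = 64 + 76.4 = 140.4 → 140
  G: 117 + 55.2 = 172.2 → 172
  B: 246 + 3.6 = 249.6 → 250
After the tint: rgb(140, 172, 250) = #8cacfa.
Lerp each channel 23% toward 128:
  R: 140 − 2.76 = 137.24 → 137
  G: 172 + 0.23×(128−172) = 172 − 10.12 = 161.88 → 162
  B: 250 + 0.23×(128−250) = 250 − 28.06 = 221.94 → 222
rgb(137, 162, 222) = #89a2de.

#89a2de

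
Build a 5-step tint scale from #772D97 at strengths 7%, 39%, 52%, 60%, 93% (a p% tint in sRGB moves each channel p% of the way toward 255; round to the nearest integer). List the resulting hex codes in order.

#813C9E, #AC7FC0, #BE9ACD, #C9ABD5, #F5F0F8

#772D97 is rgb(119, 45, 151).
7%: (119 + 9.52 = 128.52→129, 45 + 14.7 = 59.7→60, 151 + 7.28 = 158.28→158) → #813C9E
39%: (119 + 53.04 = 172.04→172, 45 + 81.9 = 126.9→127, 151 + 40.56 = 191.56→192) → #AC7FC0
52%: (119 + 70.72 = 189.72→190, 45 + 109.2 = 154.2→154, 151 + 54.08 = 205.08→205) → #BE9ACD
60%: (119 + 81.6 = 200.6→201, 45 + 126 = 171→171, 151 + 62.4 = 213.4→213) → #C9ABD5
93%: (119 + 126.48 = 245.48→245, 45 + 195.3 = 240.3→240, 151 + 96.72 = 247.72→248) → #F5F0F8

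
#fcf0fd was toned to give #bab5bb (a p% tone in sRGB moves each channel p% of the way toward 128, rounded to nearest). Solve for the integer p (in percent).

53%

#fcf0fd is rgb(252, 240, 253); #bab5bb is rgb(186, 181, 187).
On the B channel (widest range): 187 ≈ 253 + (p/100)(128 − 253), so p ≈ 100×(187 − 253)/(128 − 253) = -6600/-125 = 52.80.
p = 53 reproduces all three channels after rounding.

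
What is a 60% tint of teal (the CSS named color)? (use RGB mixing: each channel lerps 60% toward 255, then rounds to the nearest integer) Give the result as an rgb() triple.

rgb(153, 204, 204)

CSS teal is rgb(0, 128, 128).
Per channel, c → c + 0.6(255 − c):
  R: 0 + 153 = 153 → 153
  G: 128 + 0.6×(255−128) = 128 + 76.2 = 204.2 → 204
  B: 128 + 76.2 = 204.2 → 204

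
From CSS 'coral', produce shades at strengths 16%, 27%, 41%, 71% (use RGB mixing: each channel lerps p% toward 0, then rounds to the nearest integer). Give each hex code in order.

#d66b43, #ba5d3a, #964b2f, #4a2517

CSS coral is rgb(255, 127, 80).
16%: (255 − 40.8 = 214.2→214, 127 − 20.32 = 106.68→107, 80 − 12.8 = 67.2→67) → #d66b43
27%: (255 − 68.85 = 186.15→186, 127 − 34.29 = 92.71→93, 80 − 21.6 = 58.4→58) → #ba5d3a
41%: (255 − 104.55 = 150.45→150, 127 − 52.07 = 74.93→75, 80 − 32.8 = 47.2→47) → #964b2f
71%: (255 − 181.05 = 73.95→74, 127 − 90.17 = 36.83→37, 80 − 56.8 = 23.2→23) → #4a2517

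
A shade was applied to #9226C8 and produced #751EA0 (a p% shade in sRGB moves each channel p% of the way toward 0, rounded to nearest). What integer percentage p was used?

#9226C8 is rgb(146, 38, 200); #751EA0 is rgb(117, 30, 160).
On the B channel (widest range): 160 ≈ 200 + (p/100)(0 − 200), so p ≈ 100×(160 − 200)/(0 − 200) = -4000/-200 = 20.00.
p = 20 reproduces all three channels after rounding.

20%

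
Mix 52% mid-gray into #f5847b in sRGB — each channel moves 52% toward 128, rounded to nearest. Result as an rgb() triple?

#f5847b is rgb(245, 132, 123).
A 52% tone moves each channel 52% toward 128:
  R: 245 − 60.84 = 184.16 → 184
  G: 132 + 0.52×(128−132) = 132 − 2.08 = 129.92 → 130
  B: 123 + 2.6 = 125.6 → 126

rgb(184, 130, 126)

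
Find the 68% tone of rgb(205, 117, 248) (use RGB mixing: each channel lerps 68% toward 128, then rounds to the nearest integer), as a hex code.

Per channel, c → c + 0.68(128 − c):
  R: 205 + 0.68×(128−205) = 205 − 52.36 = 152.64 → 153
  G: 117 + 0.68×(128−117) = 117 + 7.48 = 124.48 → 124
  B: 248 − 81.6 = 166.4 → 166
rgb(153, 124, 166) = #997CA6.

#997CA6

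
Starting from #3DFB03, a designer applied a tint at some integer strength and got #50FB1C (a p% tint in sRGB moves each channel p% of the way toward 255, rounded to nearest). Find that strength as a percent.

#3DFB03 is rgb(61, 251, 3); #50FB1C is rgb(80, 251, 28).
On the B channel (widest range): 28 ≈ 3 + (p/100)(255 − 3), so p ≈ 100×(28 − 3)/(255 − 3) = 2500/252 = 9.92.
p = 10 reproduces all three channels after rounding.

10%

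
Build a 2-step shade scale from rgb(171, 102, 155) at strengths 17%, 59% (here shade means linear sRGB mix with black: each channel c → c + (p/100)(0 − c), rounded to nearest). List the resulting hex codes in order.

17%: (171 − 29.07 = 141.93→142, 102 − 17.34 = 84.66→85, 155 − 26.35 = 128.65→129) → #8E5581
59%: (171 − 100.89 = 70.11→70, 102 − 60.18 = 41.82→42, 155 − 91.45 = 63.55→64) → #462A40

#8E5581, #462A40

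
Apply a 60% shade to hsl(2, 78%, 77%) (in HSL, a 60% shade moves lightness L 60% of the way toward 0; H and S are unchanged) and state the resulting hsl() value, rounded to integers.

L moves 60% from 77 toward 0: 77 − 46.2 = 30.8 → 31.
H and S are unchanged.

hsl(2, 78%, 31%)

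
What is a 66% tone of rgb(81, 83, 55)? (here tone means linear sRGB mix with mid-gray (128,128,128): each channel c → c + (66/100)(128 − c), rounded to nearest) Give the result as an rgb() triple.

rgb(112, 113, 103)

Lerp each channel 66% toward 128:
  R: 81 + 0.66×(128−81) = 81 + 31.02 = 112.02 → 112
  G: 83 + 29.7 = 112.7 → 113
  B: 55 + 0.66×(128−55) = 55 + 48.18 = 103.18 → 103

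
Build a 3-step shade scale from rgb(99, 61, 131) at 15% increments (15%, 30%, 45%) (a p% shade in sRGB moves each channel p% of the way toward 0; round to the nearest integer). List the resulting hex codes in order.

#54346f, #452b5c, #362248

15%: (99 − 14.85 = 84.15→84, 61 − 9.15 = 51.85→52, 131 − 19.65 = 111.35→111) → #54346f
30%: (99 − 29.7 = 69.3→69, 61 − 18.3 = 42.7→43, 131 − 39.3 = 91.7→92) → #452b5c
45%: (99 − 44.55 = 54.45→54, 61 − 27.45 = 33.55→34, 131 − 58.95 = 72.05→72) → #362248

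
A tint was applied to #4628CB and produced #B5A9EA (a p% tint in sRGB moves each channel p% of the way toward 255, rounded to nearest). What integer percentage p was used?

60%

#4628CB is rgb(70, 40, 203); #B5A9EA is rgb(181, 169, 234).
On the G channel (widest range): 169 ≈ 40 + (p/100)(255 − 40), so p ≈ 100×(169 − 40)/(255 − 40) = 12900/215 = 60.00.
p = 60 reproduces all three channels after rounding.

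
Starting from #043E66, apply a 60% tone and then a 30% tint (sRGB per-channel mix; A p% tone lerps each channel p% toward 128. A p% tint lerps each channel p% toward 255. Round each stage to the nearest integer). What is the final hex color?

#043E66 is rgb(4, 62, 102).
A 60% tone moves each channel 60% toward 128:
  R: 4 + 74.4 = 78.4 → 78
  G: 62 + 0.6×(128−62) = 62 + 39.6 = 101.6 → 102
  B: 102 + 15.6 = 117.6 → 118
After the tone: rgb(78, 102, 118) = #4E6676.
Per channel, c → c + 0.3(255 − c):
  R: 78 + 53.1 = 131.1 → 131
  G: 102 + 0.3×(255−102) = 102 + 45.9 = 147.9 → 148
  B: 118 + 0.3×(255−118) = 118 + 41.1 = 159.1 → 159
rgb(131, 148, 159) = #83949F.

#83949F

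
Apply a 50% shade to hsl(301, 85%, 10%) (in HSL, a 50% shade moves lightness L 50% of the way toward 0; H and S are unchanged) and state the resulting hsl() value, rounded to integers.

L moves 50% from 10 toward 0: 10 − 5 = 5 → 5.
H and S are unchanged.

hsl(301, 85%, 5%)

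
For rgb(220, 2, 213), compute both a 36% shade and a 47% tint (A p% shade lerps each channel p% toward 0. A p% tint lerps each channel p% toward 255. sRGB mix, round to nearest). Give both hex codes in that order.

36% shade:
  R: 220 − 79.2 = 140.8 → 141
  G: 2 − 0.72 = 1.28 → 1
  B: 213 + 0.36×(0−213) = 213 − 76.68 = 136.32 → 136
  → #8d0188
47% tint:
  R: 220 + 16.45 = 236.45 → 236
  G: 2 + 118.91 = 120.91 → 121
  B: 213 + 0.47×(255−213) = 213 + 19.74 = 232.74 → 233
  → #ec79e9

#8d0188, #ec79e9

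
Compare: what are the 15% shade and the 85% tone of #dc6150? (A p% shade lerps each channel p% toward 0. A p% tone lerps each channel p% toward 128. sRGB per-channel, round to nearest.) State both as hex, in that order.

#bb5244, #8e7b79

#dc6150 is rgb(220, 97, 80).
15% shade:
  R: 220 − 33 = 187 → 187
  G: 97 − 14.55 = 82.45 → 82
  B: 80 + 0.15×(0−80) = 80 − 12 = 68 → 68
  → #bb5244
85% tone:
  R: 220 + 0.85×(128−220) = 220 − 78.2 = 141.8 → 142
  G: 97 + 0.85×(128−97) = 97 + 26.35 = 123.35 → 123
  B: 80 + 0.85×(128−80) = 80 + 40.8 = 120.8 → 121
  → #8e7b79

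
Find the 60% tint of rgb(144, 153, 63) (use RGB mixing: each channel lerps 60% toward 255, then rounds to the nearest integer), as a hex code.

#D3D6B2

Lerp each channel 60% toward 255:
  R: 144 + 0.6×(255−144) = 144 + 66.6 = 210.6 → 211
  G: 153 + 61.2 = 214.2 → 214
  B: 63 + 0.6×(255−63) = 63 + 115.2 = 178.2 → 178
rgb(211, 214, 178) = #D3D6B2.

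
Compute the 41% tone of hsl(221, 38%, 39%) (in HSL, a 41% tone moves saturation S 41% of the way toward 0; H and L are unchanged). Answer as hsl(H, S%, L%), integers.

hsl(221, 22%, 39%)

S moves 41% from 38 toward 0: 38 − 15.58 = 22.42 → 22.
H and L are unchanged.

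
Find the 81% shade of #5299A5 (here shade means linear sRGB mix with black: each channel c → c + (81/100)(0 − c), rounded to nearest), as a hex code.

#101D1F

#5299A5 is rgb(82, 153, 165).
Per channel, c → c + 0.81(0 − c):
  R: 82 + 0.81×(0−82) = 82 − 66.42 = 15.58 → 16
  G: 153 + 0.81×(0−153) = 153 − 123.93 = 29.07 → 29
  B: 165 − 133.65 = 31.35 → 31
rgb(16, 29, 31) = #101D1F.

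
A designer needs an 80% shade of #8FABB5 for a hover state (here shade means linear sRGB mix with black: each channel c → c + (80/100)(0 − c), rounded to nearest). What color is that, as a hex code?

#1D2224

#8FABB5 is rgb(143, 171, 181).
Lerp each channel 80% toward 0:
  R: 143 + 0.8×(0−143) = 143 − 114.4 = 28.6 → 29
  G: 171 − 136.8 = 34.2 → 34
  B: 181 + 0.8×(0−181) = 181 − 144.8 = 36.2 → 36
rgb(29, 34, 36) = #1D2224.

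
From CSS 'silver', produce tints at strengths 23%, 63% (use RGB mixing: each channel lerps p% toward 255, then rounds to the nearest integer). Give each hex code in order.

#CECECE, #E8E8E8

CSS silver is rgb(192, 192, 192).
23%: (192 + 14.49 = 206.49→206, 192 + 14.49 = 206.49→206, 192 + 14.49 = 206.49→206) → #CECECE
63%: (192 + 39.69 = 231.69→232, 192 + 39.69 = 231.69→232, 192 + 39.69 = 231.69→232) → #E8E8E8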